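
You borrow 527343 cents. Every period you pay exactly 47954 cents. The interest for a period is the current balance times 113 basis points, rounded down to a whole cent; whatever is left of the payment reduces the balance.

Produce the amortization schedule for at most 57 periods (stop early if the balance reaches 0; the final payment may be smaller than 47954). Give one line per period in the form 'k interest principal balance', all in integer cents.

1 5958 41996 485347
2 5484 42470 442877
3 5004 42950 399927
4 4519 43435 356492
5 4028 43926 312566
6 3531 44423 268143
7 3030 44924 223219
8 2522 45432 177787
9 2008 45946 131841
10 1489 46465 85376
11 964 46990 38386
12 433 38386 0

1. interest=⌊527343·113/10000⌋=5958; principal=47954-5958=41996; balance=527343-41996=485347
2. interest=⌊485347·113/10000⌋=5484; principal=47954-5484=42470; balance=485347-42470=442877
3. interest=⌊442877·113/10000⌋=5004; principal=47954-5004=42950; balance=442877-42950=399927
4. interest=⌊399927·113/10000⌋=4519; principal=47954-4519=43435; balance=399927-43435=356492
5. interest=⌊356492·113/10000⌋=4028; principal=47954-4028=43926; balance=356492-43926=312566
6. interest=⌊312566·113/10000⌋=3531; principal=47954-3531=44423; balance=312566-44423=268143
7. interest=⌊268143·113/10000⌋=3030; principal=47954-3030=44924; balance=268143-44924=223219
8. interest=⌊223219·113/10000⌋=2522; principal=47954-2522=45432; balance=223219-45432=177787
9. interest=⌊177787·113/10000⌋=2008; principal=47954-2008=45946; balance=177787-45946=131841
10. interest=⌊131841·113/10000⌋=1489; principal=47954-1489=46465; balance=131841-46465=85376
11. interest=⌊85376·113/10000⌋=964; principal=47954-964=46990; balance=85376-46990=38386
12. interest=⌊38386·113/10000⌋=433; principal=min(47954-433,38386)=38386; balance=38386-38386=0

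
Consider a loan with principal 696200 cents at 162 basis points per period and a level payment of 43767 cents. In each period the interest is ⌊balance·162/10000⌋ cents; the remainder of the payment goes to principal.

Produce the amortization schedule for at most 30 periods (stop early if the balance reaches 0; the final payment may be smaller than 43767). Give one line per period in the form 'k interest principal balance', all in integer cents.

1. interest=⌊696200·162/10000⌋=11278; principal=43767-11278=32489; balance=696200-32489=663711
2. interest=⌊663711·162/10000⌋=10752; principal=43767-10752=33015; balance=663711-33015=630696
3. interest=⌊630696·162/10000⌋=10217; principal=43767-10217=33550; balance=630696-33550=597146
4. interest=⌊597146·162/10000⌋=9673; principal=43767-9673=34094; balance=597146-34094=563052
5. interest=⌊563052·162/10000⌋=9121; principal=43767-9121=34646; balance=563052-34646=528406
6. interest=⌊528406·162/10000⌋=8560; principal=43767-8560=35207; balance=528406-35207=493199
7. interest=⌊493199·162/10000⌋=7989; principal=43767-7989=35778; balance=493199-35778=457421
8. interest=⌊457421·162/10000⌋=7410; principal=43767-7410=36357; balance=457421-36357=421064
9. interest=⌊421064·162/10000⌋=6821; principal=43767-6821=36946; balance=421064-36946=384118
10. interest=⌊384118·162/10000⌋=6222; principal=43767-6222=37545; balance=384118-37545=346573
11. interest=⌊346573·162/10000⌋=5614; principal=43767-5614=38153; balance=346573-38153=308420
12. interest=⌊308420·162/10000⌋=4996; principal=43767-4996=38771; balance=308420-38771=269649
13. interest=⌊269649·162/10000⌋=4368; principal=43767-4368=39399; balance=269649-39399=230250
14. interest=⌊230250·162/10000⌋=3730; principal=43767-3730=40037; balance=230250-40037=190213
15. interest=⌊190213·162/10000⌋=3081; principal=43767-3081=40686; balance=190213-40686=149527
16. interest=⌊149527·162/10000⌋=2422; principal=43767-2422=41345; balance=149527-41345=108182
17. interest=⌊108182·162/10000⌋=1752; principal=43767-1752=42015; balance=108182-42015=66167
18. interest=⌊66167·162/10000⌋=1071; principal=43767-1071=42696; balance=66167-42696=23471
19. interest=⌊23471·162/10000⌋=380; principal=min(43767-380,23471)=23471; balance=23471-23471=0

1 11278 32489 663711
2 10752 33015 630696
3 10217 33550 597146
4 9673 34094 563052
5 9121 34646 528406
6 8560 35207 493199
7 7989 35778 457421
8 7410 36357 421064
9 6821 36946 384118
10 6222 37545 346573
11 5614 38153 308420
12 4996 38771 269649
13 4368 39399 230250
14 3730 40037 190213
15 3081 40686 149527
16 2422 41345 108182
17 1752 42015 66167
18 1071 42696 23471
19 380 23471 0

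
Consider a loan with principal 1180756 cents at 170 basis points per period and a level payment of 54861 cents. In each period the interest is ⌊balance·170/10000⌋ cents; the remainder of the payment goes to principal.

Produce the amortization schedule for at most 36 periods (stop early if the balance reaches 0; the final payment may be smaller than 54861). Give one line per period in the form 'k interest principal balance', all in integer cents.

1. interest=⌊1180756·170/10000⌋=20072; principal=54861-20072=34789; balance=1180756-34789=1145967
2. interest=⌊1145967·170/10000⌋=19481; principal=54861-19481=35380; balance=1145967-35380=1110587
3. interest=⌊1110587·170/10000⌋=18879; principal=54861-18879=35982; balance=1110587-35982=1074605
4. interest=⌊1074605·170/10000⌋=18268; principal=54861-18268=36593; balance=1074605-36593=1038012
5. interest=⌊1038012·170/10000⌋=17646; principal=54861-17646=37215; balance=1038012-37215=1000797
6. interest=⌊1000797·170/10000⌋=17013; principal=54861-17013=37848; balance=1000797-37848=962949
7. interest=⌊962949·170/10000⌋=16370; principal=54861-16370=38491; balance=962949-38491=924458
8. interest=⌊924458·170/10000⌋=15715; principal=54861-15715=39146; balance=924458-39146=885312
9. interest=⌊885312·170/10000⌋=15050; principal=54861-15050=39811; balance=885312-39811=845501
10. interest=⌊845501·170/10000⌋=14373; principal=54861-14373=40488; balance=845501-40488=805013
11. interest=⌊805013·170/10000⌋=13685; principal=54861-13685=41176; balance=805013-41176=763837
12. interest=⌊763837·170/10000⌋=12985; principal=54861-12985=41876; balance=763837-41876=721961
13. interest=⌊721961·170/10000⌋=12273; principal=54861-12273=42588; balance=721961-42588=679373
14. interest=⌊679373·170/10000⌋=11549; principal=54861-11549=43312; balance=679373-43312=636061
15. interest=⌊636061·170/10000⌋=10813; principal=54861-10813=44048; balance=636061-44048=592013
16. interest=⌊592013·170/10000⌋=10064; principal=54861-10064=44797; balance=592013-44797=547216
17. interest=⌊547216·170/10000⌋=9302; principal=54861-9302=45559; balance=547216-45559=501657
18. interest=⌊501657·170/10000⌋=8528; principal=54861-8528=46333; balance=501657-46333=455324
19. interest=⌊455324·170/10000⌋=7740; principal=54861-7740=47121; balance=455324-47121=408203
20. interest=⌊408203·170/10000⌋=6939; principal=54861-6939=47922; balance=408203-47922=360281
21. interest=⌊360281·170/10000⌋=6124; principal=54861-6124=48737; balance=360281-48737=311544
22. interest=⌊311544·170/10000⌋=5296; principal=54861-5296=49565; balance=311544-49565=261979
23. interest=⌊261979·170/10000⌋=4453; principal=54861-4453=50408; balance=261979-50408=211571
24. interest=⌊211571·170/10000⌋=3596; principal=54861-3596=51265; balance=211571-51265=160306
25. interest=⌊160306·170/10000⌋=2725; principal=54861-2725=52136; balance=160306-52136=108170
26. interest=⌊108170·170/10000⌋=1838; principal=54861-1838=53023; balance=108170-53023=55147
27. interest=⌊55147·170/10000⌋=937; principal=54861-937=53924; balance=55147-53924=1223
28. interest=⌊1223·170/10000⌋=20; principal=min(54861-20,1223)=1223; balance=1223-1223=0

1 20072 34789 1145967
2 19481 35380 1110587
3 18879 35982 1074605
4 18268 36593 1038012
5 17646 37215 1000797
6 17013 37848 962949
7 16370 38491 924458
8 15715 39146 885312
9 15050 39811 845501
10 14373 40488 805013
11 13685 41176 763837
12 12985 41876 721961
13 12273 42588 679373
14 11549 43312 636061
15 10813 44048 592013
16 10064 44797 547216
17 9302 45559 501657
18 8528 46333 455324
19 7740 47121 408203
20 6939 47922 360281
21 6124 48737 311544
22 5296 49565 261979
23 4453 50408 211571
24 3596 51265 160306
25 2725 52136 108170
26 1838 53023 55147
27 937 53924 1223
28 20 1223 0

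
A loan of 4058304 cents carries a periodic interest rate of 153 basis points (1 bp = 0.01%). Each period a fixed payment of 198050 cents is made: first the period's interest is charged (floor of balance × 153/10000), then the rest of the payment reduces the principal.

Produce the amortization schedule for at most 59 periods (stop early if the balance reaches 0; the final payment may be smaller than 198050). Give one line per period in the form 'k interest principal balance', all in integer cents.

1. interest=⌊4058304·153/10000⌋=62092; principal=198050-62092=135958; balance=4058304-135958=3922346
2. interest=⌊3922346·153/10000⌋=60011; principal=198050-60011=138039; balance=3922346-138039=3784307
3. interest=⌊3784307·153/10000⌋=57899; principal=198050-57899=140151; balance=3784307-140151=3644156
4. interest=⌊3644156·153/10000⌋=55755; principal=198050-55755=142295; balance=3644156-142295=3501861
5. interest=⌊3501861·153/10000⌋=53578; principal=198050-53578=144472; balance=3501861-144472=3357389
6. interest=⌊3357389·153/10000⌋=51368; principal=198050-51368=146682; balance=3357389-146682=3210707
7. interest=⌊3210707·153/10000⌋=49123; principal=198050-49123=148927; balance=3210707-148927=3061780
8. interest=⌊3061780·153/10000⌋=46845; principal=198050-46845=151205; balance=3061780-151205=2910575
9. interest=⌊2910575·153/10000⌋=44531; principal=198050-44531=153519; balance=2910575-153519=2757056
10. interest=⌊2757056·153/10000⌋=42182; principal=198050-42182=155868; balance=2757056-155868=2601188
11. interest=⌊2601188·153/10000⌋=39798; principal=198050-39798=158252; balance=2601188-158252=2442936
12. interest=⌊2442936·153/10000⌋=37376; principal=198050-37376=160674; balance=2442936-160674=2282262
13. interest=⌊2282262·153/10000⌋=34918; principal=198050-34918=163132; balance=2282262-163132=2119130
14. interest=⌊2119130·153/10000⌋=32422; principal=198050-32422=165628; balance=2119130-165628=1953502
15. interest=⌊1953502·153/10000⌋=29888; principal=198050-29888=168162; balance=1953502-168162=1785340
16. interest=⌊1785340·153/10000⌋=27315; principal=198050-27315=170735; balance=1785340-170735=1614605
17. interest=⌊1614605·153/10000⌋=24703; principal=198050-24703=173347; balance=1614605-173347=1441258
18. interest=⌊1441258·153/10000⌋=22051; principal=198050-22051=175999; balance=1441258-175999=1265259
19. interest=⌊1265259·153/10000⌋=19358; principal=198050-19358=178692; balance=1265259-178692=1086567
20. interest=⌊1086567·153/10000⌋=16624; principal=198050-16624=181426; balance=1086567-181426=905141
21. interest=⌊905141·153/10000⌋=13848; principal=198050-13848=184202; balance=905141-184202=720939
22. interest=⌊720939·153/10000⌋=11030; principal=198050-11030=187020; balance=720939-187020=533919
23. interest=⌊533919·153/10000⌋=8168; principal=198050-8168=189882; balance=533919-189882=344037
24. interest=⌊344037·153/10000⌋=5263; principal=198050-5263=192787; balance=344037-192787=151250
25. interest=⌊151250·153/10000⌋=2314; principal=min(198050-2314,151250)=151250; balance=151250-151250=0

1 62092 135958 3922346
2 60011 138039 3784307
3 57899 140151 3644156
4 55755 142295 3501861
5 53578 144472 3357389
6 51368 146682 3210707
7 49123 148927 3061780
8 46845 151205 2910575
9 44531 153519 2757056
10 42182 155868 2601188
11 39798 158252 2442936
12 37376 160674 2282262
13 34918 163132 2119130
14 32422 165628 1953502
15 29888 168162 1785340
16 27315 170735 1614605
17 24703 173347 1441258
18 22051 175999 1265259
19 19358 178692 1086567
20 16624 181426 905141
21 13848 184202 720939
22 11030 187020 533919
23 8168 189882 344037
24 5263 192787 151250
25 2314 151250 0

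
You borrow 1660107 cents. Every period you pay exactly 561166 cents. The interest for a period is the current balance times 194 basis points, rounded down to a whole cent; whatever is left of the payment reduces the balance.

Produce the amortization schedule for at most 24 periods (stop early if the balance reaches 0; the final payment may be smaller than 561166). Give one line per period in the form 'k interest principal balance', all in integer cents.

1. interest=⌊1660107·194/10000⌋=32206; principal=561166-32206=528960; balance=1660107-528960=1131147
2. interest=⌊1131147·194/10000⌋=21944; principal=561166-21944=539222; balance=1131147-539222=591925
3. interest=⌊591925·194/10000⌋=11483; principal=561166-11483=549683; balance=591925-549683=42242
4. interest=⌊42242·194/10000⌋=819; principal=min(561166-819,42242)=42242; balance=42242-42242=0

1 32206 528960 1131147
2 21944 539222 591925
3 11483 549683 42242
4 819 42242 0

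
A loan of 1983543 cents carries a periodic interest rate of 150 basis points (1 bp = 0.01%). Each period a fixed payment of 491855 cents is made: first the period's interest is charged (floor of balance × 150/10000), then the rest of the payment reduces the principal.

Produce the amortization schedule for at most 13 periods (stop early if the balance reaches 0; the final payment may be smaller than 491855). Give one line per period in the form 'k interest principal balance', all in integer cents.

1 29753 462102 1521441
2 22821 469034 1052407
3 15786 476069 576338
4 8645 483210 93128
5 1396 93128 0

1. interest=⌊1983543·150/10000⌋=29753; principal=491855-29753=462102; balance=1983543-462102=1521441
2. interest=⌊1521441·150/10000⌋=22821; principal=491855-22821=469034; balance=1521441-469034=1052407
3. interest=⌊1052407·150/10000⌋=15786; principal=491855-15786=476069; balance=1052407-476069=576338
4. interest=⌊576338·150/10000⌋=8645; principal=491855-8645=483210; balance=576338-483210=93128
5. interest=⌊93128·150/10000⌋=1396; principal=min(491855-1396,93128)=93128; balance=93128-93128=0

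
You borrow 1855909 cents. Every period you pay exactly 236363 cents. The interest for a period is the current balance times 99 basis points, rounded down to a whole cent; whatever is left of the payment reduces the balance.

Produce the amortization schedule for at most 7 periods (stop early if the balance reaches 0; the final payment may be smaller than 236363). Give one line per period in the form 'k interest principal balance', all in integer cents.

1. interest=⌊1855909·99/10000⌋=18373; principal=236363-18373=217990; balance=1855909-217990=1637919
2. interest=⌊1637919·99/10000⌋=16215; principal=236363-16215=220148; balance=1637919-220148=1417771
3. interest=⌊1417771·99/10000⌋=14035; principal=236363-14035=222328; balance=1417771-222328=1195443
4. interest=⌊1195443·99/10000⌋=11834; principal=236363-11834=224529; balance=1195443-224529=970914
5. interest=⌊970914·99/10000⌋=9612; principal=236363-9612=226751; balance=970914-226751=744163
6. interest=⌊744163·99/10000⌋=7367; principal=236363-7367=228996; balance=744163-228996=515167
7. interest=⌊515167·99/10000⌋=5100; principal=236363-5100=231263; balance=515167-231263=283904

1 18373 217990 1637919
2 16215 220148 1417771
3 14035 222328 1195443
4 11834 224529 970914
5 9612 226751 744163
6 7367 228996 515167
7 5100 231263 283904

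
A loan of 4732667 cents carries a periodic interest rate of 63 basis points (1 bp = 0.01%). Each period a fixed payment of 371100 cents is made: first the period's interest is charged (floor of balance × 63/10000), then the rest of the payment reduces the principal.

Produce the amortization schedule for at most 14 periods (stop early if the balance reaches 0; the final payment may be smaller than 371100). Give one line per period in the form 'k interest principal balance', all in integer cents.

1. interest=⌊4732667·63/10000⌋=29815; principal=371100-29815=341285; balance=4732667-341285=4391382
2. interest=⌊4391382·63/10000⌋=27665; principal=371100-27665=343435; balance=4391382-343435=4047947
3. interest=⌊4047947·63/10000⌋=25502; principal=371100-25502=345598; balance=4047947-345598=3702349
4. interest=⌊3702349·63/10000⌋=23324; principal=371100-23324=347776; balance=3702349-347776=3354573
5. interest=⌊3354573·63/10000⌋=21133; principal=371100-21133=349967; balance=3354573-349967=3004606
6. interest=⌊3004606·63/10000⌋=18929; principal=371100-18929=352171; balance=3004606-352171=2652435
7. interest=⌊2652435·63/10000⌋=16710; principal=371100-16710=354390; balance=2652435-354390=2298045
8. interest=⌊2298045·63/10000⌋=14477; principal=371100-14477=356623; balance=2298045-356623=1941422
9. interest=⌊1941422·63/10000⌋=12230; principal=371100-12230=358870; balance=1941422-358870=1582552
10. interest=⌊1582552·63/10000⌋=9970; principal=371100-9970=361130; balance=1582552-361130=1221422
11. interest=⌊1221422·63/10000⌋=7694; principal=371100-7694=363406; balance=1221422-363406=858016
12. interest=⌊858016·63/10000⌋=5405; principal=371100-5405=365695; balance=858016-365695=492321
13. interest=⌊492321·63/10000⌋=3101; principal=371100-3101=367999; balance=492321-367999=124322
14. interest=⌊124322·63/10000⌋=783; principal=min(371100-783,124322)=124322; balance=124322-124322=0

1 29815 341285 4391382
2 27665 343435 4047947
3 25502 345598 3702349
4 23324 347776 3354573
5 21133 349967 3004606
6 18929 352171 2652435
7 16710 354390 2298045
8 14477 356623 1941422
9 12230 358870 1582552
10 9970 361130 1221422
11 7694 363406 858016
12 5405 365695 492321
13 3101 367999 124322
14 783 124322 0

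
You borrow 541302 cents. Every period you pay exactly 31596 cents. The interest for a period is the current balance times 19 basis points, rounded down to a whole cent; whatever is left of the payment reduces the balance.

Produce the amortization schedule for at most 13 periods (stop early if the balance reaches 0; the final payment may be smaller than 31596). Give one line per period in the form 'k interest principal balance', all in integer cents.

1. interest=⌊541302·19/10000⌋=1028; principal=31596-1028=30568; balance=541302-30568=510734
2. interest=⌊510734·19/10000⌋=970; principal=31596-970=30626; balance=510734-30626=480108
3. interest=⌊480108·19/10000⌋=912; principal=31596-912=30684; balance=480108-30684=449424
4. interest=⌊449424·19/10000⌋=853; principal=31596-853=30743; balance=449424-30743=418681
5. interest=⌊418681·19/10000⌋=795; principal=31596-795=30801; balance=418681-30801=387880
6. interest=⌊387880·19/10000⌋=736; principal=31596-736=30860; balance=387880-30860=357020
7. interest=⌊357020·19/10000⌋=678; principal=31596-678=30918; balance=357020-30918=326102
8. interest=⌊326102·19/10000⌋=619; principal=31596-619=30977; balance=326102-30977=295125
9. interest=⌊295125·19/10000⌋=560; principal=31596-560=31036; balance=295125-31036=264089
10. interest=⌊264089·19/10000⌋=501; principal=31596-501=31095; balance=264089-31095=232994
11. interest=⌊232994·19/10000⌋=442; principal=31596-442=31154; balance=232994-31154=201840
12. interest=⌊201840·19/10000⌋=383; principal=31596-383=31213; balance=201840-31213=170627
13. interest=⌊170627·19/10000⌋=324; principal=31596-324=31272; balance=170627-31272=139355

1 1028 30568 510734
2 970 30626 480108
3 912 30684 449424
4 853 30743 418681
5 795 30801 387880
6 736 30860 357020
7 678 30918 326102
8 619 30977 295125
9 560 31036 264089
10 501 31095 232994
11 442 31154 201840
12 383 31213 170627
13 324 31272 139355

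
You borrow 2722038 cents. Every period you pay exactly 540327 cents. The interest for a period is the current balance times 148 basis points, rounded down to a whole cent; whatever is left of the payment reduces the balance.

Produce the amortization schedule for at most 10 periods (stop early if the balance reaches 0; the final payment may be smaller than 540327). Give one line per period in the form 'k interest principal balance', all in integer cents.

1. interest=⌊2722038·148/10000⌋=40286; principal=540327-40286=500041; balance=2722038-500041=2221997
2. interest=⌊2221997·148/10000⌋=32885; principal=540327-32885=507442; balance=2221997-507442=1714555
3. interest=⌊1714555·148/10000⌋=25375; principal=540327-25375=514952; balance=1714555-514952=1199603
4. interest=⌊1199603·148/10000⌋=17754; principal=540327-17754=522573; balance=1199603-522573=677030
5. interest=⌊677030·148/10000⌋=10020; principal=540327-10020=530307; balance=677030-530307=146723
6. interest=⌊146723·148/10000⌋=2171; principal=min(540327-2171,146723)=146723; balance=146723-146723=0

1 40286 500041 2221997
2 32885 507442 1714555
3 25375 514952 1199603
4 17754 522573 677030
5 10020 530307 146723
6 2171 146723 0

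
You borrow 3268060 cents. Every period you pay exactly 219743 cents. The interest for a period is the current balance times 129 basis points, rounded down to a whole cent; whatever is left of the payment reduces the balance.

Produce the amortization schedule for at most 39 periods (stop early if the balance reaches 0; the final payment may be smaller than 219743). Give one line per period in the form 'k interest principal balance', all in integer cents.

1 42157 177586 3090474
2 39867 179876 2910598
3 37546 182197 2728401
4 35196 184547 2543854
5 32815 186928 2356926
6 30404 189339 2167587
7 27961 191782 1975805
8 25487 194256 1781549
9 22981 196762 1584787
10 20443 199300 1385487
11 17872 201871 1183616
12 15268 204475 979141
13 12630 207113 772028
14 9959 209784 562244
15 7252 212491 349753
16 4511 215232 134521
17 1735 134521 0

1. interest=⌊3268060·129/10000⌋=42157; principal=219743-42157=177586; balance=3268060-177586=3090474
2. interest=⌊3090474·129/10000⌋=39867; principal=219743-39867=179876; balance=3090474-179876=2910598
3. interest=⌊2910598·129/10000⌋=37546; principal=219743-37546=182197; balance=2910598-182197=2728401
4. interest=⌊2728401·129/10000⌋=35196; principal=219743-35196=184547; balance=2728401-184547=2543854
5. interest=⌊2543854·129/10000⌋=32815; principal=219743-32815=186928; balance=2543854-186928=2356926
6. interest=⌊2356926·129/10000⌋=30404; principal=219743-30404=189339; balance=2356926-189339=2167587
7. interest=⌊2167587·129/10000⌋=27961; principal=219743-27961=191782; balance=2167587-191782=1975805
8. interest=⌊1975805·129/10000⌋=25487; principal=219743-25487=194256; balance=1975805-194256=1781549
9. interest=⌊1781549·129/10000⌋=22981; principal=219743-22981=196762; balance=1781549-196762=1584787
10. interest=⌊1584787·129/10000⌋=20443; principal=219743-20443=199300; balance=1584787-199300=1385487
11. interest=⌊1385487·129/10000⌋=17872; principal=219743-17872=201871; balance=1385487-201871=1183616
12. interest=⌊1183616·129/10000⌋=15268; principal=219743-15268=204475; balance=1183616-204475=979141
13. interest=⌊979141·129/10000⌋=12630; principal=219743-12630=207113; balance=979141-207113=772028
14. interest=⌊772028·129/10000⌋=9959; principal=219743-9959=209784; balance=772028-209784=562244
15. interest=⌊562244·129/10000⌋=7252; principal=219743-7252=212491; balance=562244-212491=349753
16. interest=⌊349753·129/10000⌋=4511; principal=219743-4511=215232; balance=349753-215232=134521
17. interest=⌊134521·129/10000⌋=1735; principal=min(219743-1735,134521)=134521; balance=134521-134521=0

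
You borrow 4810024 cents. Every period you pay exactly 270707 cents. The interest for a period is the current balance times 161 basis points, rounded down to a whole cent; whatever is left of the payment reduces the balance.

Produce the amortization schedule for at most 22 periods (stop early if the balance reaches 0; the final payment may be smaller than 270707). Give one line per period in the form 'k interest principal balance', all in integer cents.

1. interest=⌊4810024·161/10000⌋=77441; principal=270707-77441=193266; balance=4810024-193266=4616758
2. interest=⌊4616758·161/10000⌋=74329; principal=270707-74329=196378; balance=4616758-196378=4420380
3. interest=⌊4420380·161/10000⌋=71168; principal=270707-71168=199539; balance=4420380-199539=4220841
4. interest=⌊4220841·161/10000⌋=67955; principal=270707-67955=202752; balance=4220841-202752=4018089
5. interest=⌊4018089·161/10000⌋=64691; principal=270707-64691=206016; balance=4018089-206016=3812073
6. interest=⌊3812073·161/10000⌋=61374; principal=270707-61374=209333; balance=3812073-209333=3602740
7. interest=⌊3602740·161/10000⌋=58004; principal=270707-58004=212703; balance=3602740-212703=3390037
8. interest=⌊3390037·161/10000⌋=54579; principal=270707-54579=216128; balance=3390037-216128=3173909
9. interest=⌊3173909·161/10000⌋=51099; principal=270707-51099=219608; balance=3173909-219608=2954301
10. interest=⌊2954301·161/10000⌋=47564; principal=270707-47564=223143; balance=2954301-223143=2731158
11. interest=⌊2731158·161/10000⌋=43971; principal=270707-43971=226736; balance=2731158-226736=2504422
12. interest=⌊2504422·161/10000⌋=40321; principal=270707-40321=230386; balance=2504422-230386=2274036
13. interest=⌊2274036·161/10000⌋=36611; principal=270707-36611=234096; balance=2274036-234096=2039940
14. interest=⌊2039940·161/10000⌋=32843; principal=270707-32843=237864; balance=2039940-237864=1802076
15. interest=⌊1802076·161/10000⌋=29013; principal=270707-29013=241694; balance=1802076-241694=1560382
16. interest=⌊1560382·161/10000⌋=25122; principal=270707-25122=245585; balance=1560382-245585=1314797
17. interest=⌊1314797·161/10000⌋=21168; principal=270707-21168=249539; balance=1314797-249539=1065258
18. interest=⌊1065258·161/10000⌋=17150; principal=270707-17150=253557; balance=1065258-253557=811701
19. interest=⌊811701·161/10000⌋=13068; principal=270707-13068=257639; balance=811701-257639=554062
20. interest=⌊554062·161/10000⌋=8920; principal=270707-8920=261787; balance=554062-261787=292275
21. interest=⌊292275·161/10000⌋=4705; principal=270707-4705=266002; balance=292275-266002=26273
22. interest=⌊26273·161/10000⌋=422; principal=min(270707-422,26273)=26273; balance=26273-26273=0

1 77441 193266 4616758
2 74329 196378 4420380
3 71168 199539 4220841
4 67955 202752 4018089
5 64691 206016 3812073
6 61374 209333 3602740
7 58004 212703 3390037
8 54579 216128 3173909
9 51099 219608 2954301
10 47564 223143 2731158
11 43971 226736 2504422
12 40321 230386 2274036
13 36611 234096 2039940
14 32843 237864 1802076
15 29013 241694 1560382
16 25122 245585 1314797
17 21168 249539 1065258
18 17150 253557 811701
19 13068 257639 554062
20 8920 261787 292275
21 4705 266002 26273
22 422 26273 0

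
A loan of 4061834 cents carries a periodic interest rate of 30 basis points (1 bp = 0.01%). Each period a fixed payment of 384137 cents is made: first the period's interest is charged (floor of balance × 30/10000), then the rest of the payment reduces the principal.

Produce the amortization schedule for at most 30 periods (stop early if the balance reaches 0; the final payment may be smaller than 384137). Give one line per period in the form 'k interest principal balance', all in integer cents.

1 12185 371952 3689882
2 11069 373068 3316814
3 9950 374187 2942627
4 8827 375310 2567317
5 7701 376436 2190881
6 6572 377565 1813316
7 5439 378698 1434618
8 4303 379834 1054784
9 3164 380973 673811
10 2021 382116 291695
11 875 291695 0

1. interest=⌊4061834·30/10000⌋=12185; principal=384137-12185=371952; balance=4061834-371952=3689882
2. interest=⌊3689882·30/10000⌋=11069; principal=384137-11069=373068; balance=3689882-373068=3316814
3. interest=⌊3316814·30/10000⌋=9950; principal=384137-9950=374187; balance=3316814-374187=2942627
4. interest=⌊2942627·30/10000⌋=8827; principal=384137-8827=375310; balance=2942627-375310=2567317
5. interest=⌊2567317·30/10000⌋=7701; principal=384137-7701=376436; balance=2567317-376436=2190881
6. interest=⌊2190881·30/10000⌋=6572; principal=384137-6572=377565; balance=2190881-377565=1813316
7. interest=⌊1813316·30/10000⌋=5439; principal=384137-5439=378698; balance=1813316-378698=1434618
8. interest=⌊1434618·30/10000⌋=4303; principal=384137-4303=379834; balance=1434618-379834=1054784
9. interest=⌊1054784·30/10000⌋=3164; principal=384137-3164=380973; balance=1054784-380973=673811
10. interest=⌊673811·30/10000⌋=2021; principal=384137-2021=382116; balance=673811-382116=291695
11. interest=⌊291695·30/10000⌋=875; principal=min(384137-875,291695)=291695; balance=291695-291695=0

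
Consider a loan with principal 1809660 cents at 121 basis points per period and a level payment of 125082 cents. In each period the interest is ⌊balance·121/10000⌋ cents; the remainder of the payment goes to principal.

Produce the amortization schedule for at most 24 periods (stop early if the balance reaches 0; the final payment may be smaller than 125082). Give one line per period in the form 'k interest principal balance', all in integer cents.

1. interest=⌊1809660·121/10000⌋=21896; principal=125082-21896=103186; balance=1809660-103186=1706474
2. interest=⌊1706474·121/10000⌋=20648; principal=125082-20648=104434; balance=1706474-104434=1602040
3. interest=⌊1602040·121/10000⌋=19384; principal=125082-19384=105698; balance=1602040-105698=1496342
4. interest=⌊1496342·121/10000⌋=18105; principal=125082-18105=106977; balance=1496342-106977=1389365
5. interest=⌊1389365·121/10000⌋=16811; principal=125082-16811=108271; balance=1389365-108271=1281094
6. interest=⌊1281094·121/10000⌋=15501; principal=125082-15501=109581; balance=1281094-109581=1171513
7. interest=⌊1171513·121/10000⌋=14175; principal=125082-14175=110907; balance=1171513-110907=1060606
8. interest=⌊1060606·121/10000⌋=12833; principal=125082-12833=112249; balance=1060606-112249=948357
9. interest=⌊948357·121/10000⌋=11475; principal=125082-11475=113607; balance=948357-113607=834750
10. interest=⌊834750·121/10000⌋=10100; principal=125082-10100=114982; balance=834750-114982=719768
11. interest=⌊719768·121/10000⌋=8709; principal=125082-8709=116373; balance=719768-116373=603395
12. interest=⌊603395·121/10000⌋=7301; principal=125082-7301=117781; balance=603395-117781=485614
13. interest=⌊485614·121/10000⌋=5875; principal=125082-5875=119207; balance=485614-119207=366407
14. interest=⌊366407·121/10000⌋=4433; principal=125082-4433=120649; balance=366407-120649=245758
15. interest=⌊245758·121/10000⌋=2973; principal=125082-2973=122109; balance=245758-122109=123649
16. interest=⌊123649·121/10000⌋=1496; principal=125082-1496=123586; balance=123649-123586=63
17. interest=⌊63·121/10000⌋=0; principal=min(125082-0,63)=63; balance=63-63=0

1 21896 103186 1706474
2 20648 104434 1602040
3 19384 105698 1496342
4 18105 106977 1389365
5 16811 108271 1281094
6 15501 109581 1171513
7 14175 110907 1060606
8 12833 112249 948357
9 11475 113607 834750
10 10100 114982 719768
11 8709 116373 603395
12 7301 117781 485614
13 5875 119207 366407
14 4433 120649 245758
15 2973 122109 123649
16 1496 123586 63
17 0 63 0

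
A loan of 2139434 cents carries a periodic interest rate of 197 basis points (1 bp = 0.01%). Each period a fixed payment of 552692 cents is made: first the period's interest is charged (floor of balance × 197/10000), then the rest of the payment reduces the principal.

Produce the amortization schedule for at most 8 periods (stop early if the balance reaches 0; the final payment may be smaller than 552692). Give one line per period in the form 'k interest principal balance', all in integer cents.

1 42146 510546 1628888
2 32089 520603 1108285
3 21833 530859 577426
4 11375 541317 36109
5 711 36109 0

1. interest=⌊2139434·197/10000⌋=42146; principal=552692-42146=510546; balance=2139434-510546=1628888
2. interest=⌊1628888·197/10000⌋=32089; principal=552692-32089=520603; balance=1628888-520603=1108285
3. interest=⌊1108285·197/10000⌋=21833; principal=552692-21833=530859; balance=1108285-530859=577426
4. interest=⌊577426·197/10000⌋=11375; principal=552692-11375=541317; balance=577426-541317=36109
5. interest=⌊36109·197/10000⌋=711; principal=min(552692-711,36109)=36109; balance=36109-36109=0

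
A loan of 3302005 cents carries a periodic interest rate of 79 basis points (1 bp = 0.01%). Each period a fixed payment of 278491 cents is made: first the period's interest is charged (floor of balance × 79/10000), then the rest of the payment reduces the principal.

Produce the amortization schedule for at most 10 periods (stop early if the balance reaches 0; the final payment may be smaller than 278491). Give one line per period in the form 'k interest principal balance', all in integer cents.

1. interest=⌊3302005·79/10000⌋=26085; principal=278491-26085=252406; balance=3302005-252406=3049599
2. interest=⌊3049599·79/10000⌋=24091; principal=278491-24091=254400; balance=3049599-254400=2795199
3. interest=⌊2795199·79/10000⌋=22082; principal=278491-22082=256409; balance=2795199-256409=2538790
4. interest=⌊2538790·79/10000⌋=20056; principal=278491-20056=258435; balance=2538790-258435=2280355
5. interest=⌊2280355·79/10000⌋=18014; principal=278491-18014=260477; balance=2280355-260477=2019878
6. interest=⌊2019878·79/10000⌋=15957; principal=278491-15957=262534; balance=2019878-262534=1757344
7. interest=⌊1757344·79/10000⌋=13883; principal=278491-13883=264608; balance=1757344-264608=1492736
8. interest=⌊1492736·79/10000⌋=11792; principal=278491-11792=266699; balance=1492736-266699=1226037
9. interest=⌊1226037·79/10000⌋=9685; principal=278491-9685=268806; balance=1226037-268806=957231
10. interest=⌊957231·79/10000⌋=7562; principal=278491-7562=270929; balance=957231-270929=686302

1 26085 252406 3049599
2 24091 254400 2795199
3 22082 256409 2538790
4 20056 258435 2280355
5 18014 260477 2019878
6 15957 262534 1757344
7 13883 264608 1492736
8 11792 266699 1226037
9 9685 268806 957231
10 7562 270929 686302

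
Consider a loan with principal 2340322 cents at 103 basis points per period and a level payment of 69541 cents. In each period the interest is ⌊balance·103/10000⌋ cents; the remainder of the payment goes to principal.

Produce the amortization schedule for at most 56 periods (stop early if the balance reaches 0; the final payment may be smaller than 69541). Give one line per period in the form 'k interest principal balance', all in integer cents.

1. interest=⌊2340322·103/10000⌋=24105; principal=69541-24105=45436; balance=2340322-45436=2294886
2. interest=⌊2294886·103/10000⌋=23637; principal=69541-23637=45904; balance=2294886-45904=2248982
3. interest=⌊2248982·103/10000⌋=23164; principal=69541-23164=46377; balance=2248982-46377=2202605
4. interest=⌊2202605·103/10000⌋=22686; principal=69541-22686=46855; balance=2202605-46855=2155750
5. interest=⌊2155750·103/10000⌋=22204; principal=69541-22204=47337; balance=2155750-47337=2108413
6. interest=⌊2108413·103/10000⌋=21716; principal=69541-21716=47825; balance=2108413-47825=2060588
7. interest=⌊2060588·103/10000⌋=21224; principal=69541-21224=48317; balance=2060588-48317=2012271
8. interest=⌊2012271·103/10000⌋=20726; principal=69541-20726=48815; balance=2012271-48815=1963456
9. interest=⌊1963456·103/10000⌋=20223; principal=69541-20223=49318; balance=1963456-49318=1914138
10. interest=⌊1914138·103/10000⌋=19715; principal=69541-19715=49826; balance=1914138-49826=1864312
11. interest=⌊1864312·103/10000⌋=19202; principal=69541-19202=50339; balance=1864312-50339=1813973
12. interest=⌊1813973·103/10000⌋=18683; principal=69541-18683=50858; balance=1813973-50858=1763115
13. interest=⌊1763115·103/10000⌋=18160; principal=69541-18160=51381; balance=1763115-51381=1711734
14. interest=⌊1711734·103/10000⌋=17630; principal=69541-17630=51911; balance=1711734-51911=1659823
15. interest=⌊1659823·103/10000⌋=17096; principal=69541-17096=52445; balance=1659823-52445=1607378
16. interest=⌊1607378·103/10000⌋=16555; principal=69541-16555=52986; balance=1607378-52986=1554392
17. interest=⌊1554392·103/10000⌋=16010; principal=69541-16010=53531; balance=1554392-53531=1500861
18. interest=⌊1500861·103/10000⌋=15458; principal=69541-15458=54083; balance=1500861-54083=1446778
19. interest=⌊1446778·103/10000⌋=14901; principal=69541-14901=54640; balance=1446778-54640=1392138
20. interest=⌊1392138·103/10000⌋=14339; principal=69541-14339=55202; balance=1392138-55202=1336936
21. interest=⌊1336936·103/10000⌋=13770; principal=69541-13770=55771; balance=1336936-55771=1281165
22. interest=⌊1281165·103/10000⌋=13195; principal=69541-13195=56346; balance=1281165-56346=1224819
23. interest=⌊1224819·103/10000⌋=12615; principal=69541-12615=56926; balance=1224819-56926=1167893
24. interest=⌊1167893·103/10000⌋=12029; principal=69541-12029=57512; balance=1167893-57512=1110381
25. interest=⌊1110381·103/10000⌋=11436; principal=69541-11436=58105; balance=1110381-58105=1052276
26. interest=⌊1052276·103/10000⌋=10838; principal=69541-10838=58703; balance=1052276-58703=993573
27. interest=⌊993573·103/10000⌋=10233; principal=69541-10233=59308; balance=993573-59308=934265
28. interest=⌊934265·103/10000⌋=9622; principal=69541-9622=59919; balance=934265-59919=874346
29. interest=⌊874346·103/10000⌋=9005; principal=69541-9005=60536; balance=874346-60536=813810
30. interest=⌊813810·103/10000⌋=8382; principal=69541-8382=61159; balance=813810-61159=752651
31. interest=⌊752651·103/10000⌋=7752; principal=69541-7752=61789; balance=752651-61789=690862
32. interest=⌊690862·103/10000⌋=7115; principal=69541-7115=62426; balance=690862-62426=628436
33. interest=⌊628436·103/10000⌋=6472; principal=69541-6472=63069; balance=628436-63069=565367
34. interest=⌊565367·103/10000⌋=5823; principal=69541-5823=63718; balance=565367-63718=501649
35. interest=⌊501649·103/10000⌋=5166; principal=69541-5166=64375; balance=501649-64375=437274
36. interest=⌊437274·103/10000⌋=4503; principal=69541-4503=65038; balance=437274-65038=372236
37. interest=⌊372236·103/10000⌋=3834; principal=69541-3834=65707; balance=372236-65707=306529
38. interest=⌊306529·103/10000⌋=3157; principal=69541-3157=66384; balance=306529-66384=240145
39. interest=⌊240145·103/10000⌋=2473; principal=69541-2473=67068; balance=240145-67068=173077
40. interest=⌊173077·103/10000⌋=1782; principal=69541-1782=67759; balance=173077-67759=105318
41. interest=⌊105318·103/10000⌋=1084; principal=69541-1084=68457; balance=105318-68457=36861
42. interest=⌊36861·103/10000⌋=379; principal=min(69541-379,36861)=36861; balance=36861-36861=0

1 24105 45436 2294886
2 23637 45904 2248982
3 23164 46377 2202605
4 22686 46855 2155750
5 22204 47337 2108413
6 21716 47825 2060588
7 21224 48317 2012271
8 20726 48815 1963456
9 20223 49318 1914138
10 19715 49826 1864312
11 19202 50339 1813973
12 18683 50858 1763115
13 18160 51381 1711734
14 17630 51911 1659823
15 17096 52445 1607378
16 16555 52986 1554392
17 16010 53531 1500861
18 15458 54083 1446778
19 14901 54640 1392138
20 14339 55202 1336936
21 13770 55771 1281165
22 13195 56346 1224819
23 12615 56926 1167893
24 12029 57512 1110381
25 11436 58105 1052276
26 10838 58703 993573
27 10233 59308 934265
28 9622 59919 874346
29 9005 60536 813810
30 8382 61159 752651
31 7752 61789 690862
32 7115 62426 628436
33 6472 63069 565367
34 5823 63718 501649
35 5166 64375 437274
36 4503 65038 372236
37 3834 65707 306529
38 3157 66384 240145
39 2473 67068 173077
40 1782 67759 105318
41 1084 68457 36861
42 379 36861 0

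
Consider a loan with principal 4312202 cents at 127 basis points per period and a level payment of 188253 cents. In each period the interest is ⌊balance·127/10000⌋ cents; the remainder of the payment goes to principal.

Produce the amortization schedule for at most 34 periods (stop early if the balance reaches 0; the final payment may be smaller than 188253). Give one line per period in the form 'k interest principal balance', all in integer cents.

1. interest=⌊4312202·127/10000⌋=54764; principal=188253-54764=133489; balance=4312202-133489=4178713
2. interest=⌊4178713·127/10000⌋=53069; principal=188253-53069=135184; balance=4178713-135184=4043529
3. interest=⌊4043529·127/10000⌋=51352; principal=188253-51352=136901; balance=4043529-136901=3906628
4. interest=⌊3906628·127/10000⌋=49614; principal=188253-49614=138639; balance=3906628-138639=3767989
5. interest=⌊3767989·127/10000⌋=47853; principal=188253-47853=140400; balance=3767989-140400=3627589
6. interest=⌊3627589·127/10000⌋=46070; principal=188253-46070=142183; balance=3627589-142183=3485406
7. interest=⌊3485406·127/10000⌋=44264; principal=188253-44264=143989; balance=3485406-143989=3341417
8. interest=⌊3341417·127/10000⌋=42435; principal=188253-42435=145818; balance=3341417-145818=3195599
9. interest=⌊3195599·127/10000⌋=40584; principal=188253-40584=147669; balance=3195599-147669=3047930
10. interest=⌊3047930·127/10000⌋=38708; principal=188253-38708=149545; balance=3047930-149545=2898385
11. interest=⌊2898385·127/10000⌋=36809; principal=188253-36809=151444; balance=2898385-151444=2746941
12. interest=⌊2746941·127/10000⌋=34886; principal=188253-34886=153367; balance=2746941-153367=2593574
13. interest=⌊2593574·127/10000⌋=32938; principal=188253-32938=155315; balance=2593574-155315=2438259
14. interest=⌊2438259·127/10000⌋=30965; principal=188253-30965=157288; balance=2438259-157288=2280971
15. interest=⌊2280971·127/10000⌋=28968; principal=188253-28968=159285; balance=2280971-159285=2121686
16. interest=⌊2121686·127/10000⌋=26945; principal=188253-26945=161308; balance=2121686-161308=1960378
17. interest=⌊1960378·127/10000⌋=24896; principal=188253-24896=163357; balance=1960378-163357=1797021
18. interest=⌊1797021·127/10000⌋=22822; principal=188253-22822=165431; balance=1797021-165431=1631590
19. interest=⌊1631590·127/10000⌋=20721; principal=188253-20721=167532; balance=1631590-167532=1464058
20. interest=⌊1464058·127/10000⌋=18593; principal=188253-18593=169660; balance=1464058-169660=1294398
21. interest=⌊1294398·127/10000⌋=16438; principal=188253-16438=171815; balance=1294398-171815=1122583
22. interest=⌊1122583·127/10000⌋=14256; principal=188253-14256=173997; balance=1122583-173997=948586
23. interest=⌊948586·127/10000⌋=12047; principal=188253-12047=176206; balance=948586-176206=772380
24. interest=⌊772380·127/10000⌋=9809; principal=188253-9809=178444; balance=772380-178444=593936
25. interest=⌊593936·127/10000⌋=7542; principal=188253-7542=180711; balance=593936-180711=413225
26. interest=⌊413225·127/10000⌋=5247; principal=188253-5247=183006; balance=413225-183006=230219
27. interest=⌊230219·127/10000⌋=2923; principal=188253-2923=185330; balance=230219-185330=44889
28. interest=⌊44889·127/10000⌋=570; principal=min(188253-570,44889)=44889; balance=44889-44889=0

1 54764 133489 4178713
2 53069 135184 4043529
3 51352 136901 3906628
4 49614 138639 3767989
5 47853 140400 3627589
6 46070 142183 3485406
7 44264 143989 3341417
8 42435 145818 3195599
9 40584 147669 3047930
10 38708 149545 2898385
11 36809 151444 2746941
12 34886 153367 2593574
13 32938 155315 2438259
14 30965 157288 2280971
15 28968 159285 2121686
16 26945 161308 1960378
17 24896 163357 1797021
18 22822 165431 1631590
19 20721 167532 1464058
20 18593 169660 1294398
21 16438 171815 1122583
22 14256 173997 948586
23 12047 176206 772380
24 9809 178444 593936
25 7542 180711 413225
26 5247 183006 230219
27 2923 185330 44889
28 570 44889 0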